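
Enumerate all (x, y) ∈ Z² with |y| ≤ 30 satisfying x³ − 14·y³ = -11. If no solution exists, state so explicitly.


The equation is x³ - 14y³ = -11. For fixed y, x³ = 14·y³ − 11, so a solution requires the RHS to be a perfect cube.
Strategy: iterate y from -30 to 30, compute RHS = 14·y³ − 11, and check whether it is a (positive or negative) perfect cube.
Check small values of y:
  y = 0: RHS = -11 is not a perfect cube.
  y = 1: RHS = 3 is not a perfect cube.
  y = -1: RHS = -25 is not a perfect cube.
  y = 2: RHS = 101 is not a perfect cube.
  y = -2: RHS = -123 is not a perfect cube.
  y = 3: RHS = 367 is not a perfect cube.
  y = -3: RHS = -389 is not a perfect cube.
Continuing the search up to |y| = 30 finds no solutions either.
No (x, y) in the scanned range satisfies the equation.

No integer solutions with |y| ≤ 30.


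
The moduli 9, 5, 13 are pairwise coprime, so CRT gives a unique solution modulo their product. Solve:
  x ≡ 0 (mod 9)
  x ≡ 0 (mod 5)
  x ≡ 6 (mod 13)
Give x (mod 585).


Moduli 9, 5, 13 are pairwise coprime; by CRT there is a unique solution modulo M = 9 · 5 · 13 = 585.
Solve pairwise, accumulating the modulus:
  Start with x ≡ 0 (mod 9).
  Combine with x ≡ 0 (mod 5): since gcd(9, 5) = 1, we get a unique residue mod 45.
    Write x = 0 + 9·t and substitute into x ≡ 0 (mod 5): 9·t ≡ 0 − 0 = 0 (mod 5).
    Reduce coefficients mod 5: 4·t ≡ 0 (mod 5).
    The inverse of 4 mod 5 is 4 (since 4·4 = 16 = 3·5 + 1), so t ≡ 4·0 = 0 ≡ 0 (mod 5).
    Then x = 0 + 9·0 = 0, valid modulo lcm(9, 5) = 45: x ≡ 0 (mod 45).
  Combine with x ≡ 6 (mod 13): since gcd(45, 13) = 1, we get a unique residue mod 585.
    Write x = 0 + 45·t and substitute into x ≡ 6 (mod 13): 45·t ≡ 6 − 0 = 6 (mod 13).
    Reduce coefficients mod 13: 6·t ≡ 6 (mod 13).
    The inverse of 6 mod 13 is 11 (since 6·11 = 66 = 5·13 + 1), so t ≡ 11·6 = 66 ≡ 1 (mod 13).
    Then x = 0 + 45·1 = 45, valid modulo lcm(45, 13) = 585: x ≡ 45 (mod 585).
Verify: 45 mod 9 = 0 ✓, 45 mod 5 = 0 ✓, 45 mod 13 = 6 ✓.

x ≡ 45 (mod 585).


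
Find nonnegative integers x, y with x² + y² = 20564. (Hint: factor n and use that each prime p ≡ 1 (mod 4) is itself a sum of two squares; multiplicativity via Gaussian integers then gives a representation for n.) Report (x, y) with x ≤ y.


Step 1: Factor n = 20564 = 2^2 · 53 · 97.
Step 2: Check the mod-4 condition on each prime factor: 2 = 2 (special); 53 ≡ 1 (mod 4), exponent 1; 97 ≡ 1 (mod 4), exponent 1.
All primes ≡ 3 (mod 4) appear to even exponent (or don't appear), so by the two-squares theorem n IS expressible as a sum of two squares.
Step 3: Build a representation. Group n = k² · m with k = 2 and m = 53 · 97 = 5141 (a product of primes ≡ 1 (mod 4)); a representation of m scales to one of n via (k·x)² + (k·y)² = k²(x² + y²). Each prime p ≡ 1 (mod 4) is itself a sum of two squares; find a² by testing p − a² for a perfect square:
  53: 53 − 1² = 52, 53 − 2² = 49 = 7² ⇒ 53 = 2² + 7².
  97: 97 − 1² = 96, 97 − 2² = 93, 97 − 3² = 88, 97 − 4² = 81 = 9² ⇒ 97 = 4² + 9².
  Combine using the Brahmagupta–Fibonacci identity (a² + b²)(c² + d²) = (ac − bd)² + (ad + bc)² = (ac + bd)² + (ad − bc)²:
  53 · 97 = 5141: from (2² + 7²)(4² + 9²), take (2·4 − 7·9, 2·9 + 7·4) = (8 − 63, 18 + 28) = (-55, 46); dropping signs (only squares matter) gives (55, 46); check 55² + 46² = 3025 + 2116 = 5141 ✓.
  Scale by k = 2: (2·55, 2·46) = (110, 92).
Step 4: Order so x ≤ y and verify: 92² + 110² = 8464 + 12100 = 20564 = n. ✓

n = 20564 = 92² + 110² (one valid representation with x ≤ y).


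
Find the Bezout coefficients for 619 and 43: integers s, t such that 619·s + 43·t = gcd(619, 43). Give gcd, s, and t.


Euclidean algorithm on (619, 43) — divide until remainder is 0:
  619 = 14 · 43 + 17
  43 = 2 · 17 + 9
  17 = 1 · 9 + 8
  9 = 1 · 8 + 1
  8 = 8 · 1 + 0
gcd(619, 43) = 1.
Track Bezout coefficients alongside the remainders: start with r₀ = 619 = a·1 + b·0 (s = 1, t = 0) and r₁ = 43 = a·0 + b·1 (s = 0, t = 1); each new remainder r_{k+1} = r_{k-1} − q_k·r_k inherits s_{k+1} = s_{k-1} − q_k·s_k, t_{k+1} = t_{k-1} − q_k·t_k, so r_k = a·s_k + b·t_k at every step:
  q = 14: r = 17, s = 1 − 14·0 = 1, t = 0 − 14·1 = -14  (check: 619·1 + 43·(-14) = 17)
  q = 2: r = 9, s = 0 − 2·1 = -2, t = 1 − 2·(-14) = 29  (check: 619·(-2) + 43·29 = 9)
  q = 1: r = 8, s = 1 − 1·(-2) = 3, t = -14 − 1·29 = -43  (check: 619·3 + 43·(-43) = 8)
  q = 1: r = 1, s = -2 − 1·3 = -5, t = 29 − 1·(-43) = 72  (check: 619·(-5) + 43·72 = 1)
The row with r = 1 (the gcd) gives the Bezout coefficients s = -5, t = 72.
Result: 619 · (-5) + 43 · (72) = 1.

gcd(619, 43) = 1; s = -5, t = 72 (check: 619·(-5) + 43·72 = 1).


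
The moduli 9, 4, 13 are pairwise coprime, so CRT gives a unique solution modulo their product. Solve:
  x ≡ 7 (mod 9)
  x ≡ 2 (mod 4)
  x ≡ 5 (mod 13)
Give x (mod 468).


Moduli 9, 4, 13 are pairwise coprime; by CRT there is a unique solution modulo M = 9 · 4 · 13 = 468.
Solve pairwise, accumulating the modulus:
  Start with x ≡ 7 (mod 9).
  Combine with x ≡ 2 (mod 4): since gcd(9, 4) = 1, we get a unique residue mod 36.
    Write x = 7 + 9·t and substitute into x ≡ 2 (mod 4): 9·t ≡ 2 − 7 = -5 (mod 4).
    Reduce coefficients mod 4: 1·t ≡ 3 (mod 4).
    So t ≡ 3 (mod 4).
    Then x = 7 + 9·3 = 34, valid modulo lcm(9, 4) = 36: x ≡ 34 (mod 36).
  Combine with x ≡ 5 (mod 13): since gcd(36, 13) = 1, we get a unique residue mod 468.
    Write x = 34 + 36·t and substitute into x ≡ 5 (mod 13): 36·t ≡ 5 − 34 = -29 (mod 13).
    Reduce coefficients mod 13: 10·t ≡ 10 (mod 13).
    The inverse of 10 mod 13 is 4 (since 10·4 = 40 = 3·13 + 1), so t ≡ 4·10 = 40 ≡ 1 (mod 13).
    Then x = 34 + 36·1 = 70, valid modulo lcm(36, 13) = 468: x ≡ 70 (mod 468).
Verify: 70 mod 9 = 7 ✓, 70 mod 4 = 2 ✓, 70 mod 13 = 5 ✓.

x ≡ 70 (mod 468).


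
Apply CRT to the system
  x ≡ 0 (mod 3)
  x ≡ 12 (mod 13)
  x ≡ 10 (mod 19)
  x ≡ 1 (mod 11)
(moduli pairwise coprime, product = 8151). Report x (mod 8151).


Product of moduli M = 3 · 13 · 19 · 11 = 8151.
Merge one congruence at a time:
  Start: x ≡ 0 (mod 3).
  Combine with x ≡ 12 (mod 13); new modulus lcm = 39.
    Write x = 0 + 3·t and substitute into x ≡ 12 (mod 13): 3·t ≡ 12 − 0 = 12 (mod 13).
    The inverse of 3 mod 13 is 9 (since 3·9 = 27 = 2·13 + 1), so t ≡ 9·12 = 108 ≡ 4 (mod 13).
    Then x = 0 + 3·4 = 12, valid modulo lcm(3, 13) = 39: x ≡ 12 (mod 39).
  Combine with x ≡ 10 (mod 19); new modulus lcm = 741.
    Write x = 12 + 39·t and substitute into x ≡ 10 (mod 19): 39·t ≡ 10 − 12 = -2 (mod 19).
    Reduce coefficients mod 19: 1·t ≡ 17 (mod 19).
    So t ≡ 17 (mod 19).
    Then x = 12 + 39·17 = 675, valid modulo lcm(39, 19) = 741: x ≡ 675 (mod 741).
  Combine with x ≡ 1 (mod 11); new modulus lcm = 8151.
    Write x = 675 + 741·t and substitute into x ≡ 1 (mod 11): 741·t ≡ 1 − 675 = -674 (mod 11).
    Reduce coefficients mod 11: 4·t ≡ 8 (mod 11).
    The inverse of 4 mod 11 is 3 (since 4·3 = 12 = 1·11 + 1), so t ≡ 3·8 = 24 ≡ 2 (mod 11).
    Then x = 675 + 741·2 = 2157, valid modulo lcm(741, 11) = 8151: x ≡ 2157 (mod 8151).
Verify against each original: 2157 mod 3 = 0, 2157 mod 13 = 12, 2157 mod 19 = 10, 2157 mod 11 = 1.

x ≡ 2157 (mod 8151).


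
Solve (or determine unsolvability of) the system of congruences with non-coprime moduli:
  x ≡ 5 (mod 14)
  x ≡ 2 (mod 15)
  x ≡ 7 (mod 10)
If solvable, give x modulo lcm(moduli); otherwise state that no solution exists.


Moduli 14, 15, 10 are not pairwise coprime, so CRT works modulo lcm(m_i) when all pairwise compatibility conditions hold.
Pairwise compatibility: gcd(m_i, m_j) must divide a_i - a_j for every pair.
Merge one congruence at a time:
  Start: x ≡ 5 (mod 14).
  Combine with x ≡ 2 (mod 15): gcd(14, 15) = 1; 2 - 5 = -3, which IS divisible by 1, so compatible.
    Write x = 5 + 14·t and substitute into x ≡ 2 (mod 15): 14·t ≡ 2 − 5 = -3 (mod 15).
    Reduce coefficients mod 15: 14·t ≡ 12 (mod 15).
    The inverse of 14 mod 15 is 14 (since 14·14 = 196 = 13·15 + 1), so t ≡ 14·12 = 168 ≡ 3 (mod 15).
    Then x = 5 + 14·3 = 47, valid modulo lcm(14, 15) = 210: x ≡ 47 (mod 210).
  Combine with x ≡ 7 (mod 10): gcd(210, 10) = 10; 7 - 47 = -40, which IS divisible by 10, so compatible.
    Write x = 47 + 210·t and substitute into x ≡ 7 (mod 10): 210·t ≡ 7 − 47 = -40 (mod 10).
    Divide the congruence (and modulus) by g = 10: 21·t ≡ -4 (mod 1).
    Modulo 1 every t works; take t = 0.
    Then x = 47 + 210·0 = 47, valid modulo lcm(210, 10) = 210: x ≡ 47 (mod 210).
Verify: 47 mod 14 = 5, 47 mod 15 = 2, 47 mod 10 = 7.

x ≡ 47 (mod 210).


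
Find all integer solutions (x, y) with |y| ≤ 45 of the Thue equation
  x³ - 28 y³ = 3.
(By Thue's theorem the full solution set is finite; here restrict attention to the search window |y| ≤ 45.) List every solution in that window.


The equation is x³ - 28y³ = 3. For fixed y, x³ = 28·y³ + 3, so a solution requires the RHS to be a perfect cube.
Strategy: iterate y from -45 to 45, compute RHS = 28·y³ + 3, and check whether it is a (positive or negative) perfect cube.
Check small values of y:
  y = 0: RHS = 3 is not a perfect cube.
  y = 1: RHS = 31 is not a perfect cube.
  y = -1: RHS = -25 is not a perfect cube.
  y = 2: RHS = 227 is not a perfect cube.
  y = -2: RHS = -221 is not a perfect cube.
  y = 3: RHS = 759 is not a perfect cube.
  y = -3: RHS = -753 is not a perfect cube.
Continuing the search up to |y| = 45 finds no solutions either.
No (x, y) in the scanned range satisfies the equation.

No integer solutions with |y| ≤ 45.


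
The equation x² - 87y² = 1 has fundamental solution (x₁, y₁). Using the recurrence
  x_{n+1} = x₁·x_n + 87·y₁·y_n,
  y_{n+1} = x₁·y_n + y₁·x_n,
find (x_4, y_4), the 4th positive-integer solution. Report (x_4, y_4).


Step 1: Find the fundamental solution (x₁, y₁) of x² - 87y² = 1.
  Expand √87 as a continued fraction. a₀ = ⌊√87⌋ = 9; iterate m_{k+1} = d_k·a_k − m_k, d_{k+1} = (87 − m_{k+1}²)/d_k, a_{k+1} = ⌊(a₀ + m_{k+1})/d_{k+1}⌋ (starting m₀ = 0, d₀ = 1), with convergents p_k = a_k·p_{k-1} + p_{k-2}, q_k = a_k·q_{k-1} + q_{k-2} (p₋₁ = 1, q₋₁ = 0):
  k = 0: a₀ = 9; p₀/q₀ = 9/1; p₀² − 87·q₀² = 81 − 87 = -6.
  k = 1: m = 9, d = 6, a = ⌊(9 + 9)/6⌋ = 3; p/q = (3·9 + 1)/(3·1 + 0) = 28/3; p² − 87·q² = 784 − 783 = 1.
  The first convergent with p² − 87·q² = 1 gives the fundamental solution (x₁, y₁) = (28, 3).
Step 2: Apply the recurrence (x_{n+1}, y_{n+1}) = (x₁x_n + 87y₁y_n, x₁y_n + y₁x_n) repeatedly.
  From (x_1, y_1) = (28, 3): x_2 = 28·28 + 87·3·3 = 1567; y_2 = 28·3 + 3·28 = 168.
  From (x_2, y_2) = (1567, 168): x_3 = 28·1567 + 87·3·168 = 87724; y_3 = 28·168 + 3·1567 = 9405.
  From (x_3, y_3) = (87724, 9405): x_4 = 28·87724 + 87·3·9405 = 4910977; y_4 = 28·9405 + 3·87724 = 526512.
Step 3: Verify x_4² - 87·y_4² = 24117695094529 - 24117695094528 = 1 (should be 1). ✓

(x_1, y_1) = (28, 3); (x_4, y_4) = (4910977, 526512).


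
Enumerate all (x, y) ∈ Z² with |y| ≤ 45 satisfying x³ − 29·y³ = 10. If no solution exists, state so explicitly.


The equation is x³ - 29y³ = 10. For fixed y, x³ = 29·y³ + 10, so a solution requires the RHS to be a perfect cube.
Strategy: iterate y from -45 to 45, compute RHS = 29·y³ + 10, and check whether it is a (positive or negative) perfect cube.
Check small values of y:
  y = 0: RHS = 10 is not a perfect cube.
  y = 1: RHS = 39 is not a perfect cube.
  y = -1: RHS = -19 is not a perfect cube.
  y = 2: RHS = 242 is not a perfect cube.
  y = -2: RHS = -222 is not a perfect cube.
  y = 3: RHS = 793 is not a perfect cube.
  y = -3: RHS = -773 is not a perfect cube.
Continuing the search up to |y| = 45 finds no solutions either.
No (x, y) in the scanned range satisfies the equation.

No integer solutions with |y| ≤ 45.


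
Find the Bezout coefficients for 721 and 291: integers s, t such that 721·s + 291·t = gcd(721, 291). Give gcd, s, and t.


Euclidean algorithm on (721, 291) — divide until remainder is 0:
  721 = 2 · 291 + 139
  291 = 2 · 139 + 13
  139 = 10 · 13 + 9
  13 = 1 · 9 + 4
  9 = 2 · 4 + 1
  4 = 4 · 1 + 0
gcd(721, 291) = 1.
Track Bezout coefficients alongside the remainders: start with r₀ = 721 = a·1 + b·0 (s = 1, t = 0) and r₁ = 291 = a·0 + b·1 (s = 0, t = 1); each new remainder r_{k+1} = r_{k-1} − q_k·r_k inherits s_{k+1} = s_{k-1} − q_k·s_k, t_{k+1} = t_{k-1} − q_k·t_k, so r_k = a·s_k + b·t_k at every step:
  q = 2: r = 139, s = 1 − 2·0 = 1, t = 0 − 2·1 = -2  (check: 721·1 + 291·(-2) = 139)
  q = 2: r = 13, s = 0 − 2·1 = -2, t = 1 − 2·(-2) = 5  (check: 721·(-2) + 291·5 = 13)
  q = 10: r = 9, s = 1 − 10·(-2) = 21, t = -2 − 10·5 = -52  (check: 721·21 + 291·(-52) = 9)
  q = 1: r = 4, s = -2 − 1·21 = -23, t = 5 − 1·(-52) = 57  (check: 721·(-23) + 291·57 = 4)
  q = 2: r = 1, s = 21 − 2·(-23) = 67, t = -52 − 2·57 = -166  (check: 721·67 + 291·(-166) = 1)
The row with r = 1 (the gcd) gives the Bezout coefficients s = 67, t = -166.
Result: 721 · (67) + 291 · (-166) = 1.

gcd(721, 291) = 1; s = 67, t = -166 (check: 721·67 + 291·(-166) = 1).


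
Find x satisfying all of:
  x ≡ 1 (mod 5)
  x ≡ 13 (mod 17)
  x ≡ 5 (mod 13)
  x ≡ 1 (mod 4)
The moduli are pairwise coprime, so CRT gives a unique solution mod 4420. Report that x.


Product of moduli M = 5 · 17 · 13 · 4 = 4420.
Merge one congruence at a time:
  Start: x ≡ 1 (mod 5).
  Combine with x ≡ 13 (mod 17); new modulus lcm = 85.
    Write x = 1 + 5·t and substitute into x ≡ 13 (mod 17): 5·t ≡ 13 − 1 = 12 (mod 17).
    The inverse of 5 mod 17 is 7 (since 5·7 = 35 = 2·17 + 1), so t ≡ 7·12 = 84 ≡ 16 (mod 17).
    Then x = 1 + 5·16 = 81, valid modulo lcm(5, 17) = 85: x ≡ 81 (mod 85).
  Combine with x ≡ 5 (mod 13); new modulus lcm = 1105.
    Write x = 81 + 85·t and substitute into x ≡ 5 (mod 13): 85·t ≡ 5 − 81 = -76 (mod 13).
    Reduce coefficients mod 13: 7·t ≡ 2 (mod 13).
    The inverse of 7 mod 13 is 2 (since 7·2 = 14 = 1·13 + 1), so t ≡ 2·2 = 4 ≡ 4 (mod 13).
    Then x = 81 + 85·4 = 421, valid modulo lcm(85, 13) = 1105: x ≡ 421 (mod 1105).
  Combine with x ≡ 1 (mod 4); new modulus lcm = 4420.
    Write x = 421 + 1105·t and substitute into x ≡ 1 (mod 4): 1105·t ≡ 1 − 421 = -420 (mod 4).
    Reduce coefficients mod 4: 1·t ≡ 0 (mod 4).
    So t ≡ 0 (mod 4).
    Then x = 421 + 1105·0 = 421, valid modulo lcm(1105, 4) = 4420: x ≡ 421 (mod 4420).
Verify against each original: 421 mod 5 = 1, 421 mod 17 = 13, 421 mod 13 = 5, 421 mod 4 = 1.

x ≡ 421 (mod 4420).


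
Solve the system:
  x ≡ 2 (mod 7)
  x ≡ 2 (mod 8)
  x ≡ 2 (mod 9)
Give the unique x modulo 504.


Moduli 7, 8, 9 are pairwise coprime; by CRT there is a unique solution modulo M = 7 · 8 · 9 = 504.
Solve pairwise, accumulating the modulus:
  Start with x ≡ 2 (mod 7).
  Combine with x ≡ 2 (mod 8): since gcd(7, 8) = 1, we get a unique residue mod 56.
    Write x = 2 + 7·t and substitute into x ≡ 2 (mod 8): 7·t ≡ 2 − 2 = 0 (mod 8).
    The inverse of 7 mod 8 is 7 (since 7·7 = 49 = 6·8 + 1), so t ≡ 7·0 = 0 ≡ 0 (mod 8).
    Then x = 2 + 7·0 = 2, valid modulo lcm(7, 8) = 56: x ≡ 2 (mod 56).
  Combine with x ≡ 2 (mod 9): since gcd(56, 9) = 1, we get a unique residue mod 504.
    Write x = 2 + 56·t and substitute into x ≡ 2 (mod 9): 56·t ≡ 2 − 2 = 0 (mod 9).
    Reduce coefficients mod 9: 2·t ≡ 0 (mod 9).
    The inverse of 2 mod 9 is 5 (since 2·5 = 10 = 1·9 + 1), so t ≡ 5·0 = 0 ≡ 0 (mod 9).
    Then x = 2 + 56·0 = 2, valid modulo lcm(56, 9) = 504: x ≡ 2 (mod 504).
Verify: 2 mod 7 = 2 ✓, 2 mod 8 = 2 ✓, 2 mod 9 = 2 ✓.

x ≡ 2 (mod 504).


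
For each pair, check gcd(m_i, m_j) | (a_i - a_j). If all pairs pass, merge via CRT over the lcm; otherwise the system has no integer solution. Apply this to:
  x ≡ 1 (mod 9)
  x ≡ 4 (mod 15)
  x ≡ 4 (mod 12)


Moduli 9, 15, 12 are not pairwise coprime, so CRT works modulo lcm(m_i) when all pairwise compatibility conditions hold.
Pairwise compatibility: gcd(m_i, m_j) must divide a_i - a_j for every pair.
Merge one congruence at a time:
  Start: x ≡ 1 (mod 9).
  Combine with x ≡ 4 (mod 15): gcd(9, 15) = 3; 4 - 1 = 3, which IS divisible by 3, so compatible.
    Write x = 1 + 9·t and substitute into x ≡ 4 (mod 15): 9·t ≡ 4 − 1 = 3 (mod 15).
    Divide the congruence (and modulus) by g = 3: 3·t ≡ 1 (mod 5).
    The inverse of 3 mod 5 is 2 (since 3·2 = 6 = 1·5 + 1), so t ≡ 2·1 = 2 ≡ 2 (mod 5).
    Then x = 1 + 9·2 = 19, valid modulo lcm(9, 15) = 45: x ≡ 19 (mod 45).
  Combine with x ≡ 4 (mod 12): gcd(45, 12) = 3; 4 - 19 = -15, which IS divisible by 3, so compatible.
    Write x = 19 + 45·t and substitute into x ≡ 4 (mod 12): 45·t ≡ 4 − 19 = -15 (mod 12).
    Divide the congruence (and modulus) by g = 3: 15·t ≡ -5 (mod 4).
    Reduce coefficients mod 4: 3·t ≡ 3 (mod 4).
    The inverse of 3 mod 4 is 3 (since 3·3 = 9 = 2·4 + 1), so t ≡ 3·3 = 9 ≡ 1 (mod 4).
    Then x = 19 + 45·1 = 64, valid modulo lcm(45, 12) = 180: x ≡ 64 (mod 180).
Verify: 64 mod 9 = 1, 64 mod 15 = 4, 64 mod 12 = 4.

x ≡ 64 (mod 180).


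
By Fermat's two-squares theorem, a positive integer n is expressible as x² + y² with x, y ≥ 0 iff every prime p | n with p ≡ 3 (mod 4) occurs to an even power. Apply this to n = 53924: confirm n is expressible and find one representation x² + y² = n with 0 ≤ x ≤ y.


Step 1: Factor n = 53924 = 2^2 · 13 · 17 · 61.
Step 2: Check the mod-4 condition on each prime factor: 2 = 2 (special); 13 ≡ 1 (mod 4), exponent 1; 17 ≡ 1 (mod 4), exponent 1; 61 ≡ 1 (mod 4), exponent 1.
All primes ≡ 3 (mod 4) appear to even exponent (or don't appear), so by the two-squares theorem n IS expressible as a sum of two squares.
Step 3: Build a representation. Group n = k² · m with k = 2 and m = 13 · 17 · 61 = 13481 (a product of primes ≡ 1 (mod 4)); a representation of m scales to one of n via (k·x)² + (k·y)² = k²(x² + y²). Each prime p ≡ 1 (mod 4) is itself a sum of two squares; find a² by testing p − a² for a perfect square:
  13: 13 − 1² = 12, 13 − 2² = 9 = 3² ⇒ 13 = 2² + 3².
  17: 17 − 1² = 16 = 4² ⇒ 17 = 1² + 4².
  61: 61 − 1² = 60, 61 − 2² = 57, 61 − 3² = 52, 61 − 4² = 45, 61 − 5² = 36 = 6² ⇒ 61 = 5² + 6².
  Combine using the Brahmagupta–Fibonacci identity (a² + b²)(c² + d²) = (ac − bd)² + (ad + bc)² = (ac + bd)² + (ad − bc)²:
  13 · 17 = 221: from (2² + 3²)(1² + 4²), take (2·1 − 3·4, 2·4 + 3·1) = (2 − 12, 8 + 3) = (-10, 11); dropping signs (only squares matter) gives (10, 11); check 10² + 11² = 100 + 121 = 221 ✓.
  221 · 61 = 13481: from (10² + 11²)(5² + 6²), take (10·5 − 11·6, 10·6 + 11·5) = (50 − 66, 60 + 55) = (-16, 115); dropping signs (only squares matter) gives (16, 115); check 16² + 115² = 256 + 13225 = 13481 ✓.
  Scale by k = 2: (2·16, 2·115) = (32, 230).
Step 4: Order so x ≤ y and verify: 32² + 230² = 1024 + 52900 = 53924 = n. ✓

n = 53924 = 32² + 230² (one valid representation with x ≤ y).


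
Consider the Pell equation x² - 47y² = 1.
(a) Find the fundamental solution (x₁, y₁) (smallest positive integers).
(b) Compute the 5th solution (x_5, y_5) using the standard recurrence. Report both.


Step 1: Find the fundamental solution (x₁, y₁) of x² - 47y² = 1.
  Expand √47 as a continued fraction. a₀ = ⌊√47⌋ = 6; iterate m_{k+1} = d_k·a_k − m_k, d_{k+1} = (47 − m_{k+1}²)/d_k, a_{k+1} = ⌊(a₀ + m_{k+1})/d_{k+1}⌋ (starting m₀ = 0, d₀ = 1), with convergents p_k = a_k·p_{k-1} + p_{k-2}, q_k = a_k·q_{k-1} + q_{k-2} (p₋₁ = 1, q₋₁ = 0):
  k = 0: a₀ = 6; p₀/q₀ = 6/1; p₀² − 47·q₀² = 36 − 47 = -11.
  k = 1: m = 6, d = 11, a = ⌊(6 + 6)/11⌋ = 1; p/q = (1·6 + 1)/(1·1 + 0) = 7/1; p² − 47·q² = 49 − 47 = 2.
  k = 2: m = 5, d = 2, a = ⌊(6 + 5)/2⌋ = 5; p/q = (5·7 + 6)/(5·1 + 1) = 41/6; p² − 47·q² = 1681 − 1692 = -11.
  k = 3: m = 5, d = 11, a = ⌊(6 + 5)/11⌋ = 1; p/q = (1·41 + 7)/(1·6 + 1) = 48/7; p² − 47·q² = 2304 − 2303 = 1.
  The first convergent with p² − 47·q² = 1 gives the fundamental solution (x₁, y₁) = (48, 7).
Step 2: Apply the recurrence (x_{n+1}, y_{n+1}) = (x₁x_n + 47y₁y_n, x₁y_n + y₁x_n) repeatedly.
  From (x_1, y_1) = (48, 7): x_2 = 48·48 + 47·7·7 = 4607; y_2 = 48·7 + 7·48 = 672.
  From (x_2, y_2) = (4607, 672): x_3 = 48·4607 + 47·7·672 = 442224; y_3 = 48·672 + 7·4607 = 64505.
  From (x_3, y_3) = (442224, 64505): x_4 = 48·442224 + 47·7·64505 = 42448897; y_4 = 48·64505 + 7·442224 = 6191808.
  From (x_4, y_4) = (42448897, 6191808): x_5 = 48·42448897 + 47·7·6191808 = 4074651888; y_5 = 48·6191808 + 7·42448897 = 594349063.
Step 3: Verify x_5² - 47·y_5² = 16602788008381964544 - 16602788008381964543 = 1 (should be 1). ✓

(x_1, y_1) = (48, 7); (x_5, y_5) = (4074651888, 594349063).


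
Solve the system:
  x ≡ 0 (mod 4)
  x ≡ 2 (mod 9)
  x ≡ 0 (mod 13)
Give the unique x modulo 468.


Moduli 4, 9, 13 are pairwise coprime; by CRT there is a unique solution modulo M = 4 · 9 · 13 = 468.
Solve pairwise, accumulating the modulus:
  Start with x ≡ 0 (mod 4).
  Combine with x ≡ 2 (mod 9): since gcd(4, 9) = 1, we get a unique residue mod 36.
    Write x = 0 + 4·t and substitute into x ≡ 2 (mod 9): 4·t ≡ 2 − 0 = 2 (mod 9).
    The inverse of 4 mod 9 is 7 (since 4·7 = 28 = 3·9 + 1), so t ≡ 7·2 = 14 ≡ 5 (mod 9).
    Then x = 0 + 4·5 = 20, valid modulo lcm(4, 9) = 36: x ≡ 20 (mod 36).
  Combine with x ≡ 0 (mod 13): since gcd(36, 13) = 1, we get a unique residue mod 468.
    Write x = 20 + 36·t and substitute into x ≡ 0 (mod 13): 36·t ≡ 0 − 20 = -20 (mod 13).
    Reduce coefficients mod 13: 10·t ≡ 6 (mod 13).
    The inverse of 10 mod 13 is 4 (since 10·4 = 40 = 3·13 + 1), so t ≡ 4·6 = 24 ≡ 11 (mod 13).
    Then x = 20 + 36·11 = 416, valid modulo lcm(36, 13) = 468: x ≡ 416 (mod 468).
Verify: 416 mod 4 = 0 ✓, 416 mod 9 = 2 ✓, 416 mod 13 = 0 ✓.

x ≡ 416 (mod 468).


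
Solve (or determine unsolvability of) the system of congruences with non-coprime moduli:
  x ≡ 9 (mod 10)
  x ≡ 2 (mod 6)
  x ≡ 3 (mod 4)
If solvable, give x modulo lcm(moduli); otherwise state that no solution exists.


Moduli 10, 6, 4 are not pairwise coprime, so CRT works modulo lcm(m_i) when all pairwise compatibility conditions hold.
Pairwise compatibility: gcd(m_i, m_j) must divide a_i - a_j for every pair.
Merge one congruence at a time:
  Start: x ≡ 9 (mod 10).
  Combine with x ≡ 2 (mod 6): gcd(10, 6) = 2, and 2 - 9 = -7 is NOT divisible by 2.
    ⇒ system is inconsistent (no integer solution).

No solution (the system is inconsistent).


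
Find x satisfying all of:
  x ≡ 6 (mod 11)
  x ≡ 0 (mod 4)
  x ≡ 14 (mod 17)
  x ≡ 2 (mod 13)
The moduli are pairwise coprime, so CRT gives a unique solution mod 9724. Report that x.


Product of moduli M = 11 · 4 · 17 · 13 = 9724.
Merge one congruence at a time:
  Start: x ≡ 6 (mod 11).
  Combine with x ≡ 0 (mod 4); new modulus lcm = 44.
    Write x = 6 + 11·t and substitute into x ≡ 0 (mod 4): 11·t ≡ 0 − 6 = -6 (mod 4).
    Reduce coefficients mod 4: 3·t ≡ 2 (mod 4).
    The inverse of 3 mod 4 is 3 (since 3·3 = 9 = 2·4 + 1), so t ≡ 3·2 = 6 ≡ 2 (mod 4).
    Then x = 6 + 11·2 = 28, valid modulo lcm(11, 4) = 44: x ≡ 28 (mod 44).
  Combine with x ≡ 14 (mod 17); new modulus lcm = 748.
    Write x = 28 + 44·t and substitute into x ≡ 14 (mod 17): 44·t ≡ 14 − 28 = -14 (mod 17).
    Reduce coefficients mod 17: 10·t ≡ 3 (mod 17).
    The inverse of 10 mod 17 is 12 (since 10·12 = 120 = 7·17 + 1), so t ≡ 12·3 = 36 ≡ 2 (mod 17).
    Then x = 28 + 44·2 = 116, valid modulo lcm(44, 17) = 748: x ≡ 116 (mod 748).
  Combine with x ≡ 2 (mod 13); new modulus lcm = 9724.
    Write x = 116 + 748·t and substitute into x ≡ 2 (mod 13): 748·t ≡ 2 − 116 = -114 (mod 13).
    Reduce coefficients mod 13: 7·t ≡ 3 (mod 13).
    The inverse of 7 mod 13 is 2 (since 7·2 = 14 = 1·13 + 1), so t ≡ 2·3 = 6 ≡ 6 (mod 13).
    Then x = 116 + 748·6 = 4604, valid modulo lcm(748, 13) = 9724: x ≡ 4604 (mod 9724).
Verify against each original: 4604 mod 11 = 6, 4604 mod 4 = 0, 4604 mod 17 = 14, 4604 mod 13 = 2.

x ≡ 4604 (mod 9724).


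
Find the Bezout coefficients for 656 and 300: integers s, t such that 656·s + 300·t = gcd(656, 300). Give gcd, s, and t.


Euclidean algorithm on (656, 300) — divide until remainder is 0:
  656 = 2 · 300 + 56
  300 = 5 · 56 + 20
  56 = 2 · 20 + 16
  20 = 1 · 16 + 4
  16 = 4 · 4 + 0
gcd(656, 300) = 4.
Track Bezout coefficients alongside the remainders: start with r₀ = 656 = a·1 + b·0 (s = 1, t = 0) and r₁ = 300 = a·0 + b·1 (s = 0, t = 1); each new remainder r_{k+1} = r_{k-1} − q_k·r_k inherits s_{k+1} = s_{k-1} − q_k·s_k, t_{k+1} = t_{k-1} − q_k·t_k, so r_k = a·s_k + b·t_k at every step:
  q = 2: r = 56, s = 1 − 2·0 = 1, t = 0 − 2·1 = -2  (check: 656·1 + 300·(-2) = 56)
  q = 5: r = 20, s = 0 − 5·1 = -5, t = 1 − 5·(-2) = 11  (check: 656·(-5) + 300·11 = 20)
  q = 2: r = 16, s = 1 − 2·(-5) = 11, t = -2 − 2·11 = -24  (check: 656·11 + 300·(-24) = 16)
  q = 1: r = 4, s = -5 − 1·11 = -16, t = 11 − 1·(-24) = 35  (check: 656·(-16) + 300·35 = 4)
The row with r = 4 (the gcd) gives the Bezout coefficients s = -16, t = 35.
Result: 656 · (-16) + 300 · (35) = 4.

gcd(656, 300) = 4; s = -16, t = 35 (check: 656·(-16) + 300·35 = 4).


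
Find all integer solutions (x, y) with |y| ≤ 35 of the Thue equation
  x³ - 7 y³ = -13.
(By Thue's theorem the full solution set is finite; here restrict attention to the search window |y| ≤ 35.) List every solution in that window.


The equation is x³ - 7y³ = -13. For fixed y, x³ = 7·y³ − 13, so a solution requires the RHS to be a perfect cube.
Strategy: iterate y from -35 to 35, compute RHS = 7·y³ − 13, and check whether it is a (positive or negative) perfect cube.
Check small values of y:
  y = 0: RHS = -13 is not a perfect cube.
  y = 1: RHS = -6 is not a perfect cube.
  y = -1: RHS = -20 is not a perfect cube.
  y = 2: RHS = 43 is not a perfect cube.
  y = -2: RHS = -69 is not a perfect cube.
  y = 3: RHS = 176 is not a perfect cube.
  y = -3: RHS = -202 is not a perfect cube.
Continuing the search up to |y| = 35 finds no solutions either.
No (x, y) in the scanned range satisfies the equation.

No integer solutions with |y| ≤ 35.


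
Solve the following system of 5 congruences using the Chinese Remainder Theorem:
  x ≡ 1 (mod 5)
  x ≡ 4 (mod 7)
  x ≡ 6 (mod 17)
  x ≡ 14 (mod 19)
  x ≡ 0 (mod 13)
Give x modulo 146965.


Product of moduli M = 5 · 7 · 17 · 19 · 13 = 146965.
Merge one congruence at a time:
  Start: x ≡ 1 (mod 5).
  Combine with x ≡ 4 (mod 7); new modulus lcm = 35.
    Write x = 1 + 5·t and substitute into x ≡ 4 (mod 7): 5·t ≡ 4 − 1 = 3 (mod 7).
    The inverse of 5 mod 7 is 3 (since 5·3 = 15 = 2·7 + 1), so t ≡ 3·3 = 9 ≡ 2 (mod 7).
    Then x = 1 + 5·2 = 11, valid modulo lcm(5, 7) = 35: x ≡ 11 (mod 35).
  Combine with x ≡ 6 (mod 17); new modulus lcm = 595.
    Write x = 11 + 35·t and substitute into x ≡ 6 (mod 17): 35·t ≡ 6 − 11 = -5 (mod 17).
    Reduce coefficients mod 17: 1·t ≡ 12 (mod 17).
    So t ≡ 12 (mod 17).
    Then x = 11 + 35·12 = 431, valid modulo lcm(35, 17) = 595: x ≡ 431 (mod 595).
  Combine with x ≡ 14 (mod 19); new modulus lcm = 11305.
    Write x = 431 + 595·t and substitute into x ≡ 14 (mod 19): 595·t ≡ 14 − 431 = -417 (mod 19).
    Reduce coefficients mod 19: 6·t ≡ 1 (mod 19).
    The inverse of 6 mod 19 is 16 (since 6·16 = 96 = 5·19 + 1), so t ≡ 16·1 = 16 ≡ 16 (mod 19).
    Then x = 431 + 595·16 = 9951, valid modulo lcm(595, 19) = 11305: x ≡ 9951 (mod 11305).
  Combine with x ≡ 0 (mod 13); new modulus lcm = 146965.
    Write x = 9951 + 11305·t and substitute into x ≡ 0 (mod 13): 11305·t ≡ 0 − 9951 = -9951 (mod 13).
    Reduce coefficients mod 13: 8·t ≡ 7 (mod 13).
    The inverse of 8 mod 13 is 5 (since 8·5 = 40 = 3·13 + 1), so t ≡ 5·7 = 35 ≡ 9 (mod 13).
    Then x = 9951 + 11305·9 = 111696, valid modulo lcm(11305, 13) = 146965: x ≡ 111696 (mod 146965).
Verify against each original: 111696 mod 5 = 1, 111696 mod 7 = 4, 111696 mod 17 = 6, 111696 mod 19 = 14, 111696 mod 13 = 0.

x ≡ 111696 (mod 146965).


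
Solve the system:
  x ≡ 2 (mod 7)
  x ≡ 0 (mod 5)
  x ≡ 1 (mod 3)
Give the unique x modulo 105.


Moduli 7, 5, 3 are pairwise coprime; by CRT there is a unique solution modulo M = 7 · 5 · 3 = 105.
Solve pairwise, accumulating the modulus:
  Start with x ≡ 2 (mod 7).
  Combine with x ≡ 0 (mod 5): since gcd(7, 5) = 1, we get a unique residue mod 35.
    Write x = 2 + 7·t and substitute into x ≡ 0 (mod 5): 7·t ≡ 0 − 2 = -2 (mod 5).
    Reduce coefficients mod 5: 2·t ≡ 3 (mod 5).
    The inverse of 2 mod 5 is 3 (since 2·3 = 6 = 1·5 + 1), so t ≡ 3·3 = 9 ≡ 4 (mod 5).
    Then x = 2 + 7·4 = 30, valid modulo lcm(7, 5) = 35: x ≡ 30 (mod 35).
  Combine with x ≡ 1 (mod 3): since gcd(35, 3) = 1, we get a unique residue mod 105.
    Write x = 30 + 35·t and substitute into x ≡ 1 (mod 3): 35·t ≡ 1 − 30 = -29 (mod 3).
    Reduce coefficients mod 3: 2·t ≡ 1 (mod 3).
    The inverse of 2 mod 3 is 2 (since 2·2 = 4 = 1·3 + 1), so t ≡ 2·1 = 2 ≡ 2 (mod 3).
    Then x = 30 + 35·2 = 100, valid modulo lcm(35, 3) = 105: x ≡ 100 (mod 105).
Verify: 100 mod 7 = 2 ✓, 100 mod 5 = 0 ✓, 100 mod 3 = 1 ✓.

x ≡ 100 (mod 105).


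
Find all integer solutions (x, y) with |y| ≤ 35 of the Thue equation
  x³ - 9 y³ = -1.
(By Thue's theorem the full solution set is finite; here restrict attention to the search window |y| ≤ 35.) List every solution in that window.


The equation is x³ - 9y³ = -1. For fixed y, x³ = 9·y³ − 1, so a solution requires the RHS to be a perfect cube.
Strategy: iterate y from -35 to 35, compute RHS = 9·y³ − 1, and check whether it is a (positive or negative) perfect cube.
Check small values of y:
  y = 0: RHS = -1 = (-1)³ ⇒ x = -1 works.
  y = 1: RHS = 8 = (2)³ ⇒ x = 2 works.
  y = -1: RHS = -10 is not a perfect cube.
  y = 2: RHS = 71 is not a perfect cube.
  y = -2: RHS = -73 is not a perfect cube.
  y = 3: RHS = 242 is not a perfect cube.
  y = -3: RHS = -244 is not a perfect cube.
Continuing the search up to |y| = 35 finds no further solutions beyond those listed.
Collected solutions: (-1, 0), (2, 1).

Solutions (with |y| ≤ 35): (-1, 0), (2, 1).


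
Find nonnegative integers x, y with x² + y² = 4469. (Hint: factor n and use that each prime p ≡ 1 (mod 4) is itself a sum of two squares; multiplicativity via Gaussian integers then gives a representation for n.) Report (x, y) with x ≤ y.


Step 1: Factor n = 4469 = 41 · 109.
Step 2: Check the mod-4 condition on each prime factor: 41 ≡ 1 (mod 4), exponent 1; 109 ≡ 1 (mod 4), exponent 1.
All primes ≡ 3 (mod 4) appear to even exponent (or don't appear), so by the two-squares theorem n IS expressible as a sum of two squares.
Step 3: Build a representation. Here n = 41 · 109 is a product of primes ≡ 1 (mod 4). Each prime p ≡ 1 (mod 4) is itself a sum of two squares; find a² by testing p − a² for a perfect square:
  41: 41 − 1² = 40, 41 − 2² = 37, 41 − 3² = 32, 41 − 4² = 25 = 5² ⇒ 41 = 4² + 5².
  109: 109 − 1² = 108, 109 − 2² = 105, 109 − 3² = 100 = 10² ⇒ 109 = 3² + 10².
  Combine using the Brahmagupta–Fibonacci identity (a² + b²)(c² + d²) = (ac − bd)² + (ad + bc)² = (ac + bd)² + (ad − bc)²:
  41 · 109 = 4469: from (4² + 5²)(3² + 10²), take (4·3 − 5·10, 4·10 + 5·3) = (12 − 50, 40 + 15) = (-38, 55); dropping signs (only squares matter) gives (38, 55); check 38² + 55² = 1444 + 3025 = 4469 ✓.
Step 4: Order so x ≤ y and verify: 38² + 55² = 1444 + 3025 = 4469 = n. ✓

n = 4469 = 38² + 55² (one valid representation with x ≤ y).


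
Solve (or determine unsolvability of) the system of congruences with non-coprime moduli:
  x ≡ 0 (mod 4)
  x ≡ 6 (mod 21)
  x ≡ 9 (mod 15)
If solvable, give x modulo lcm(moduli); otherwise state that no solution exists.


Moduli 4, 21, 15 are not pairwise coprime, so CRT works modulo lcm(m_i) when all pairwise compatibility conditions hold.
Pairwise compatibility: gcd(m_i, m_j) must divide a_i - a_j for every pair.
Merge one congruence at a time:
  Start: x ≡ 0 (mod 4).
  Combine with x ≡ 6 (mod 21): gcd(4, 21) = 1; 6 - 0 = 6, which IS divisible by 1, so compatible.
    Write x = 0 + 4·t and substitute into x ≡ 6 (mod 21): 4·t ≡ 6 − 0 = 6 (mod 21).
    The inverse of 4 mod 21 is 16 (since 4·16 = 64 = 3·21 + 1), so t ≡ 16·6 = 96 ≡ 12 (mod 21).
    Then x = 0 + 4·12 = 48, valid modulo lcm(4, 21) = 84: x ≡ 48 (mod 84).
  Combine with x ≡ 9 (mod 15): gcd(84, 15) = 3; 9 - 48 = -39, which IS divisible by 3, so compatible.
    Write x = 48 + 84·t and substitute into x ≡ 9 (mod 15): 84·t ≡ 9 − 48 = -39 (mod 15).
    Divide the congruence (and modulus) by g = 3: 28·t ≡ -13 (mod 5).
    Reduce coefficients mod 5: 3·t ≡ 2 (mod 5).
    The inverse of 3 mod 5 is 2 (since 3·2 = 6 = 1·5 + 1), so t ≡ 2·2 = 4 ≡ 4 (mod 5).
    Then x = 48 + 84·4 = 384, valid modulo lcm(84, 15) = 420: x ≡ 384 (mod 420).
Verify: 384 mod 4 = 0, 384 mod 21 = 6, 384 mod 15 = 9.

x ≡ 384 (mod 420).


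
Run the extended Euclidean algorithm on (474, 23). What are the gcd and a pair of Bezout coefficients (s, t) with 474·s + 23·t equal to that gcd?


Euclidean algorithm on (474, 23) — divide until remainder is 0:
  474 = 20 · 23 + 14
  23 = 1 · 14 + 9
  14 = 1 · 9 + 5
  9 = 1 · 5 + 4
  5 = 1 · 4 + 1
  4 = 4 · 1 + 0
gcd(474, 23) = 1.
Track Bezout coefficients alongside the remainders: start with r₀ = 474 = a·1 + b·0 (s = 1, t = 0) and r₁ = 23 = a·0 + b·1 (s = 0, t = 1); each new remainder r_{k+1} = r_{k-1} − q_k·r_k inherits s_{k+1} = s_{k-1} − q_k·s_k, t_{k+1} = t_{k-1} − q_k·t_k, so r_k = a·s_k + b·t_k at every step:
  q = 20: r = 14, s = 1 − 20·0 = 1, t = 0 − 20·1 = -20  (check: 474·1 + 23·(-20) = 14)
  q = 1: r = 9, s = 0 − 1·1 = -1, t = 1 − 1·(-20) = 21  (check: 474·(-1) + 23·21 = 9)
  q = 1: r = 5, s = 1 − 1·(-1) = 2, t = -20 − 1·21 = -41  (check: 474·2 + 23·(-41) = 5)
  q = 1: r = 4, s = -1 − 1·2 = -3, t = 21 − 1·(-41) = 62  (check: 474·(-3) + 23·62 = 4)
  q = 1: r = 1, s = 2 − 1·(-3) = 5, t = -41 − 1·62 = -103  (check: 474·5 + 23·(-103) = 1)
The row with r = 1 (the gcd) gives the Bezout coefficients s = 5, t = -103.
Result: 474 · (5) + 23 · (-103) = 1.

gcd(474, 23) = 1; s = 5, t = -103 (check: 474·5 + 23·(-103) = 1).


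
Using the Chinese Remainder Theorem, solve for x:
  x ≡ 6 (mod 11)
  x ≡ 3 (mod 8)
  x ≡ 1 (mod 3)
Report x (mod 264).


Moduli 11, 8, 3 are pairwise coprime; by CRT there is a unique solution modulo M = 11 · 8 · 3 = 264.
Solve pairwise, accumulating the modulus:
  Start with x ≡ 6 (mod 11).
  Combine with x ≡ 3 (mod 8): since gcd(11, 8) = 1, we get a unique residue mod 88.
    Write x = 6 + 11·t and substitute into x ≡ 3 (mod 8): 11·t ≡ 3 − 6 = -3 (mod 8).
    Reduce coefficients mod 8: 3·t ≡ 5 (mod 8).
    The inverse of 3 mod 8 is 3 (since 3·3 = 9 = 1·8 + 1), so t ≡ 3·5 = 15 ≡ 7 (mod 8).
    Then x = 6 + 11·7 = 83, valid modulo lcm(11, 8) = 88: x ≡ 83 (mod 88).
  Combine with x ≡ 1 (mod 3): since gcd(88, 3) = 1, we get a unique residue mod 264.
    Write x = 83 + 88·t and substitute into x ≡ 1 (mod 3): 88·t ≡ 1 − 83 = -82 (mod 3).
    Reduce coefficients mod 3: 1·t ≡ 2 (mod 3).
    So t ≡ 2 (mod 3).
    Then x = 83 + 88·2 = 259, valid modulo lcm(88, 3) = 264: x ≡ 259 (mod 264).
Verify: 259 mod 11 = 6 ✓, 259 mod 8 = 3 ✓, 259 mod 3 = 1 ✓.

x ≡ 259 (mod 264).


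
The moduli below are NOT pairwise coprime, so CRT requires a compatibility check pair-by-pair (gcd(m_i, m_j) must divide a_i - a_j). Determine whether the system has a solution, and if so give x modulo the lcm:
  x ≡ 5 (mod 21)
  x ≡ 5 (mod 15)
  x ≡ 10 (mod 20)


Moduli 21, 15, 20 are not pairwise coprime, so CRT works modulo lcm(m_i) when all pairwise compatibility conditions hold.
Pairwise compatibility: gcd(m_i, m_j) must divide a_i - a_j for every pair.
Merge one congruence at a time:
  Start: x ≡ 5 (mod 21).
  Combine with x ≡ 5 (mod 15): gcd(21, 15) = 3; 5 - 5 = 0, which IS divisible by 3, so compatible.
    Write x = 5 + 21·t and substitute into x ≡ 5 (mod 15): 21·t ≡ 5 − 5 = 0 (mod 15).
    Divide the congruence (and modulus) by g = 3: 7·t ≡ 0 (mod 5).
    Reduce coefficients mod 5: 2·t ≡ 0 (mod 5).
    The inverse of 2 mod 5 is 3 (since 2·3 = 6 = 1·5 + 1), so t ≡ 3·0 = 0 ≡ 0 (mod 5).
    Then x = 5 + 21·0 = 5, valid modulo lcm(21, 15) = 105: x ≡ 5 (mod 105).
  Combine with x ≡ 10 (mod 20): gcd(105, 20) = 5; 10 - 5 = 5, which IS divisible by 5, so compatible.
    Write x = 5 + 105·t and substitute into x ≡ 10 (mod 20): 105·t ≡ 10 − 5 = 5 (mod 20).
    Divide the congruence (and modulus) by g = 5: 21·t ≡ 1 (mod 4).
    Reduce coefficients mod 4: 1·t ≡ 1 (mod 4).
    So t ≡ 1 (mod 4).
    Then x = 5 + 105·1 = 110, valid modulo lcm(105, 20) = 420: x ≡ 110 (mod 420).
Verify: 110 mod 21 = 5, 110 mod 15 = 5, 110 mod 20 = 10.

x ≡ 110 (mod 420).


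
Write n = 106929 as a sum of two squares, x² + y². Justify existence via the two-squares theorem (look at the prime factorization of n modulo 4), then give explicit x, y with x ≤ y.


Step 1: Factor n = 106929 = 3^2 · 109^2.
Step 2: Check the mod-4 condition on each prime factor: 3 ≡ 3 (mod 4), exponent 2 (must be even); 109 ≡ 1 (mod 4), exponent 2.
All primes ≡ 3 (mod 4) appear to even exponent (or don't appear), so by the two-squares theorem n IS expressible as a sum of two squares.
Step 3: Build a representation. Group n = k² · m with k = 3 and m = 109 · 109 = 11881 (a product of primes ≡ 1 (mod 4)); a representation of m scales to one of n via (k·x)² + (k·y)² = k²(x² + y²). Each prime p ≡ 1 (mod 4) is itself a sum of two squares; find a² by testing p − a² for a perfect square:
  109: 109 − 1² = 108, 109 − 2² = 105, 109 − 3² = 100 = 10² ⇒ 109 = 3² + 10².
  Combine using the Brahmagupta–Fibonacci identity (a² + b²)(c² + d²) = (ac − bd)² + (ad + bc)² = (ac + bd)² + (ad − bc)²:
  109 · 109 = 11881: from (3² + 10²)(3² + 10²), take (3·3 − 10·10, 3·10 + 10·3) = (9 − 100, 30 + 30) = (-91, 60); dropping signs (only squares matter) gives (91, 60); check 91² + 60² = 8281 + 3600 = 11881 ✓.
  Scale by k = 3: (3·91, 3·60) = (273, 180).
Step 4: Order so x ≤ y and verify: 180² + 273² = 32400 + 74529 = 106929 = n. ✓

n = 106929 = 180² + 273² (one valid representation with x ≤ y).


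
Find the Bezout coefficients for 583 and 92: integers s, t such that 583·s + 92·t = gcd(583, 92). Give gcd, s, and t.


Euclidean algorithm on (583, 92) — divide until remainder is 0:
  583 = 6 · 92 + 31
  92 = 2 · 31 + 30
  31 = 1 · 30 + 1
  30 = 30 · 1 + 0
gcd(583, 92) = 1.
Track Bezout coefficients alongside the remainders: start with r₀ = 583 = a·1 + b·0 (s = 1, t = 0) and r₁ = 92 = a·0 + b·1 (s = 0, t = 1); each new remainder r_{k+1} = r_{k-1} − q_k·r_k inherits s_{k+1} = s_{k-1} − q_k·s_k, t_{k+1} = t_{k-1} − q_k·t_k, so r_k = a·s_k + b·t_k at every step:
  q = 6: r = 31, s = 1 − 6·0 = 1, t = 0 − 6·1 = -6  (check: 583·1 + 92·(-6) = 31)
  q = 2: r = 30, s = 0 − 2·1 = -2, t = 1 − 2·(-6) = 13  (check: 583·(-2) + 92·13 = 30)
  q = 1: r = 1, s = 1 − 1·(-2) = 3, t = -6 − 1·13 = -19  (check: 583·3 + 92·(-19) = 1)
The row with r = 1 (the gcd) gives the Bezout coefficients s = 3, t = -19.
Result: 583 · (3) + 92 · (-19) = 1.

gcd(583, 92) = 1; s = 3, t = -19 (check: 583·3 + 92·(-19) = 1).


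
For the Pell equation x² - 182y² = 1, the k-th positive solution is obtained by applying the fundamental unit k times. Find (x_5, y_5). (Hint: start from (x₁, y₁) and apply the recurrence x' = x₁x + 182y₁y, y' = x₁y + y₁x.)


Step 1: Find the fundamental solution (x₁, y₁) of x² - 182y² = 1.
  Expand √182 as a continued fraction. a₀ = ⌊√182⌋ = 13; iterate m_{k+1} = d_k·a_k − m_k, d_{k+1} = (182 − m_{k+1}²)/d_k, a_{k+1} = ⌊(a₀ + m_{k+1})/d_{k+1}⌋ (starting m₀ = 0, d₀ = 1), with convergents p_k = a_k·p_{k-1} + p_{k-2}, q_k = a_k·q_{k-1} + q_{k-2} (p₋₁ = 1, q₋₁ = 0):
  k = 0: a₀ = 13; p₀/q₀ = 13/1; p₀² − 182·q₀² = 169 − 182 = -13.
  k = 1: m = 13, d = 13, a = ⌊(13 + 13)/13⌋ = 2; p/q = (2·13 + 1)/(2·1 + 0) = 27/2; p² − 182·q² = 729 − 728 = 1.
  The first convergent with p² − 182·q² = 1 gives the fundamental solution (x₁, y₁) = (27, 2).
Step 2: Apply the recurrence (x_{n+1}, y_{n+1}) = (x₁x_n + 182y₁y_n, x₁y_n + y₁x_n) repeatedly.
  From (x_1, y_1) = (27, 2): x_2 = 27·27 + 182·2·2 = 1457; y_2 = 27·2 + 2·27 = 108.
  From (x_2, y_2) = (1457, 108): x_3 = 27·1457 + 182·2·108 = 78651; y_3 = 27·108 + 2·1457 = 5830.
  From (x_3, y_3) = (78651, 5830): x_4 = 27·78651 + 182·2·5830 = 4245697; y_4 = 27·5830 + 2·78651 = 314712.
  From (x_4, y_4) = (4245697, 314712): x_5 = 27·4245697 + 182·2·314712 = 229188987; y_5 = 27·314712 + 2·4245697 = 16988618.
Step 3: Verify x_5² - 182·y_5² = 52527591762086169 - 52527591762086168 = 1 (should be 1). ✓

(x_1, y_1) = (27, 2); (x_5, y_5) = (229188987, 16988618).
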